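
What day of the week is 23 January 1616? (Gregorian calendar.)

Saturday

Doomsday rule: the anchor day for the 1600s is Tuesday. For year 16: 16÷12 = 1 r 4, and 4÷4 = 1, so 1+4+1 = 6.
Tuesday + 6 ≡ Monday — that's 1616's doomsday.
In January the doomsday date is Jan 4 (1616 is a leap year (divisible by 4)).
Jan 23 is 19 days after Jan 4; 19 mod 7 = 5, so Monday + 5 = Saturday.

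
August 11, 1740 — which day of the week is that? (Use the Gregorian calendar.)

Doomsday rule: the anchor day for the 1700s is Sunday. For year 40: 40÷12 = 3 r 4, and 4÷4 = 1, so 3+4+1 = 8.
Sunday + 8 ≡ Monday — that's 1740's doomsday.
In August the doomsday date is Aug 8.
Aug 11 is 3 days after Aug 8; 3 mod 7 = 3, so Monday + 3 = Thursday.

Thursday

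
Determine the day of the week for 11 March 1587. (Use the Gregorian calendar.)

Wednesday

Doomsday rule: the anchor day for the 1500s is Wednesday. For year 87: 87÷12 = 7 r 3, and 3÷4 = 0, so 7+3+0 = 10.
Wednesday + 10 ≡ Saturday — that's 1587's doomsday.
In March the doomsday date is Mar 14.
Mar 11 is 3 days before Mar 14; 3 mod 7 = 3, so Saturday − 3 = Wednesday.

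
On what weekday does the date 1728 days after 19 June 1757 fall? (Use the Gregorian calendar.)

First find the weekday of Jun 19, 1757. Doomsday rule: the anchor day for the 1700s is Sunday. For year 57: 57÷12 = 4 r 9, and 9÷4 = 2, so 4+9+2 = 15.
Sunday + 15 ≡ Monday — that's 1757's doomsday.
In June the doomsday date is Jun 6.
Jun 19 is 13 days after Jun 6; 13 mod 7 = 6, so Monday + 6 = Sunday.
1728 mod 7 = 6, so 1728 days after a Sunday is Sunday + 6 = Saturday.

Saturday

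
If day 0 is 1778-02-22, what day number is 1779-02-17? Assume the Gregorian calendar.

360

Feb 22, 1778 → Mar 22, 1778: 28 days (February has 28).
Mar 22, 1778 → Apr 22, 1778: 31 days (March has 31).
Apr 22, 1778 → May 22, 1778: 30 days (April has 30).
May 22, 1778 → Jun 22, 1778: 31 days (May has 31).
Jun 22, 1778 → Jul 22, 1778: 30 days (June has 30).
Jul 22, 1778 → Aug 22, 1778: 31 days (July has 31).
Aug 22, 1778 → Sep 22, 1778: 31 days (August has 31).
Sep 22, 1778 → Oct 22, 1778: 30 days (September has 30).
Oct 22, 1778 → Nov 22, 1778: 31 days (October has 31).
Nov 22, 1778 → Dec 22, 1778: 30 days (November has 30).
Dec 22, 1778 → Jan 22, 1779: 31 days (December has 31).
Jan 22, 1779 → Feb 17, 1779: 26 days.
Total: 360 days.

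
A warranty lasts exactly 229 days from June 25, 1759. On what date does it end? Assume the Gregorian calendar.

Jun has 30 days: +6 → Jul 1, 1759 (223 left).
Jul has 31 days: +31 → Aug 1, 1759 (192 left).
Aug has 31 days: +31 → Sep 1, 1759 (161 left).
Sep has 30 days: +30 → Oct 1, 1759 (131 left).
Oct has 31 days: +31 → Nov 1, 1759 (100 left).
Nov has 30 days: +30 → Dec 1, 1759 (70 left).
Dec has 31 days: +31 → Jan 1, 1760 (39 left).
Jan has 31 days: +31 → Feb 1, 1760 (8 left).
+8 → Feb 9, 1760.

February 9, 1760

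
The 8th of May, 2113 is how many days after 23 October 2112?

Oct 23, 2112 → Nov 23, 2112: 31 days (October has 31).
Nov 23, 2112 → Dec 23, 2112: 30 days (November has 30).
Dec 23, 2112 → Jan 23, 2113: 31 days (December has 31).
Jan 23, 2113 → Feb 23, 2113: 31 days (January has 31).
Feb 23, 2113 → Mar 23, 2113: 28 days (February has 28).
Mar 23, 2113 → Apr 23, 2113: 31 days (March has 31).
Apr 23, 2113 → May 8, 2113: 15 days.
Total: 197 days.

197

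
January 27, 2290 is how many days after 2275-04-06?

Apr 6, 2275 → Apr 6, 2276: 366 days (Feb 29, 2276 is in that span).
Apr 6, 2276 → Apr 6, 2277: 365 days.
Apr 6, 2277 → Apr 6, 2278: 365 days.
Apr 6, 2278 → Apr 6, 2279: 365 days.
Apr 6, 2279 → Apr 6, 2280: 366 days (Feb 29, 2280 is in that span).
Apr 6, 2280 → Apr 6, 2281: 365 days.
Apr 6, 2281 → Apr 6, 2282: 365 days.
Apr 6, 2282 → Apr 6, 2283: 365 days.
Apr 6, 2283 → Apr 6, 2284: 366 days (Feb 29, 2284 is in that span).
Apr 6, 2284 → Apr 6, 2285: 365 days.
Apr 6, 2285 → Apr 6, 2286: 365 days.
Apr 6, 2286 → Apr 6, 2287: 365 days.
Apr 6, 2287 → Apr 6, 2288: 366 days (Feb 29, 2288 is in that span).
Apr 6, 2288 → Apr 6, 2289: 365 days.
Apr 6, 2289 → May 6, 2289: 30 days (April has 30).
May 6, 2289 → Jun 6, 2289: 31 days (May has 31).
Jun 6, 2289 → Jul 6, 2289: 30 days (June has 30).
Jul 6, 2289 → Aug 6, 2289: 31 days (July has 31).
Aug 6, 2289 → Sep 6, 2289: 31 days (August has 31).
Sep 6, 2289 → Oct 6, 2289: 30 days (September has 30).
Oct 6, 2289 → Nov 6, 2289: 31 days (October has 31).
Nov 6, 2289 → Dec 6, 2289: 30 days (November has 30).
Dec 6, 2289 → Jan 6, 2290: 31 days (December has 31).
Jan 6, 2290 → Jan 27, 2290: 21 days.
Total: 5410 days.

5410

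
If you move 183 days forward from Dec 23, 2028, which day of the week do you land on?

Dec 23, 2028 is a Saturday.
183 mod 7 = 1, so 183 days after a Saturday is Saturday + 1 = Sunday.

Sunday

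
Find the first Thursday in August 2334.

August 2, 2334

August 1, 2334 is a Wednesday.
The first Thursday is therefore August 2 (1 days later).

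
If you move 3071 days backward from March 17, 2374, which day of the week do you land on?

First find the weekday of Mar 17, 2374. Doomsday rule: the anchor day for the 2300s is Wednesday. For year 74: 74÷12 = 6 r 2, and 2÷4 = 0, so 6+2+0 = 8.
Wednesday + 8 ≡ Thursday — that's 2374's doomsday.
In March the doomsday date is Mar 14.
Mar 17 is 3 days after Mar 14; 3 mod 7 = 3, so Thursday + 3 = Sunday.
3071 mod 7 = 5, so 3071 days before a Sunday is Sunday − 5 = Tuesday.

Tuesday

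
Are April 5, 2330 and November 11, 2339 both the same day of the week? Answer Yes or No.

From Apr 5, 2330 to Nov 11, 2339 is 3507 days.
3507 mod 7 = 0, so they are the same weekday.
(Apr 5, 2330 is a Saturday; Nov 11, 2339 is a Saturday.)

Yes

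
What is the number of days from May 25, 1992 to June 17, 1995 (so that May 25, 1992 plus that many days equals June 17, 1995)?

May 25, 1992 → May 25, 1993: 365 days.
May 25, 1993 → May 25, 1994: 365 days.
May 25, 1994 → Jun 25, 1994: 31 days (May has 31).
Jun 25, 1994 → Jul 25, 1994: 30 days (June has 30).
Jul 25, 1994 → Aug 25, 1994: 31 days (July has 31).
Aug 25, 1994 → Sep 25, 1994: 31 days (August has 31).
Sep 25, 1994 → Oct 25, 1994: 30 days (September has 30).
Oct 25, 1994 → Nov 25, 1994: 31 days (October has 31).
Nov 25, 1994 → Dec 25, 1994: 30 days (November has 30).
Dec 25, 1994 → Jan 25, 1995: 31 days (December has 31).
Jan 25, 1995 → Feb 25, 1995: 31 days (January has 31).
Feb 25, 1995 → Mar 25, 1995: 28 days (February has 28).
Mar 25, 1995 → Apr 25, 1995: 31 days (March has 31).
Apr 25, 1995 → May 25, 1995: 30 days (April has 30).
May 25, 1995 → Jun 17, 1995: 23 days.
Total: 1118 days.

1118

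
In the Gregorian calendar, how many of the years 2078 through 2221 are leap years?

Multiples of 4 in [2078,2221]: 36.
Of those, multiples of 100: 2 (not leap unless ÷400).
Multiples of 400: 0.
Leap years = 36 − 2 + 0 = 34.

34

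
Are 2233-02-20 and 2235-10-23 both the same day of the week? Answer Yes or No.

No

From Feb 20, 2233 to Oct 23, 2235 is 975 days.
975 mod 7 = 2, so they are different weekdays.
(Feb 20, 2233 is a Wednesday; Oct 23, 2235 is a Friday.)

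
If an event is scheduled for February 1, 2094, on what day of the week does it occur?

Monday

Doomsday rule: the anchor day for the 2000s is Tuesday. For year 94: 94÷12 = 7 r 10, and 10÷4 = 2, so 7+10+2 = 19.
Tuesday + 19 ≡ Sunday — that's 2094's doomsday.
In February the doomsday date is Feb 28 (2094 is not a leap year).
Feb 1 is 27 days before Feb 28; 27 mod 7 = 6, so Sunday − 6 = Monday.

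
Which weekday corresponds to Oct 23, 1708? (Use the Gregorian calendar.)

Doomsday rule: the anchor day for the 1700s is Sunday. For year 08: 8÷12 = 0 r 8, and 8÷4 = 2, so 0+8+2 = 10.
Sunday + 10 ≡ Wednesday — that's 1708's doomsday.
In October the doomsday date is Oct 10.
Oct 23 is 13 days after Oct 10; 13 mod 7 = 6, so Wednesday + 6 = Tuesday.

Tuesday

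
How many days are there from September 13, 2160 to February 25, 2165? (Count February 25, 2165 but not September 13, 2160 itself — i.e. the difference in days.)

1626

Sep 13, 2160 → Sep 13, 2161: 365 days.
Sep 13, 2161 → Sep 13, 2162: 365 days.
Sep 13, 2162 → Sep 13, 2163: 365 days.
Sep 13, 2163 → Sep 13, 2164: 366 days (Feb 29, 2164 is in that span).
Sep 13, 2164 → Oct 13, 2164: 30 days (September has 30).
Oct 13, 2164 → Nov 13, 2164: 31 days (October has 31).
Nov 13, 2164 → Dec 13, 2164: 30 days (November has 30).
Dec 13, 2164 → Jan 13, 2165: 31 days (December has 31).
Jan 13, 2165 → Feb 13, 2165: 31 days (January has 31).
Feb 13, 2165 → Feb 25, 2165: 12 days.
Total: 1626 days.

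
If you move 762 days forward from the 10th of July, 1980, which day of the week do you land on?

Jul 10, 1980 is a Thursday.
762 mod 7 = 6, so 762 days after a Thursday is Thursday + 6 = Wednesday.

Wednesday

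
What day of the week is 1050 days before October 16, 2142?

First find the weekday of Oct 16, 2142. Doomsday rule: the anchor day for the 2100s is Sunday. For year 42: 42÷12 = 3 r 6, and 6÷4 = 1, so 3+6+1 = 10.
Sunday + 10 ≡ Wednesday — that's 2142's doomsday.
In October the doomsday date is Oct 10.
Oct 16 is 6 days after Oct 10; 6 mod 7 = 6, so Wednesday + 6 = Tuesday.
1050 mod 7 = 0, so 1050 days before a Tuesday is Tuesday − 0 = Tuesday.

Tuesday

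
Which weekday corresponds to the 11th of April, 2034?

Tuesday

Doomsday rule: the anchor day for the 2000s is Tuesday. For year 34: 34÷12 = 2 r 10, and 10÷4 = 2, so 2+10+2 = 14.
Tuesday + 14 ≡ Tuesday — that's 2034's doomsday.
In April the doomsday date is Apr 4.
Apr 11 is 7 days after Apr 4; 7 mod 7 = 0, so Tuesday + 0 = Tuesday.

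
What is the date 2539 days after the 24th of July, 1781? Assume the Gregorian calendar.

July 6, 1788

+365 (one year) → Jul 24, 1782 (2174 left).
+365 (one year) → Jul 24, 1783 (1809 left).
+366 (one year; includes Feb 29, 1784) → Jul 24, 1784 (1443 left).
+365 (one year) → Jul 24, 1785 (1078 left).
+365 (one year) → Jul 24, 1786 (713 left).
+365 (one year) → Jul 24, 1787 (348 left).
Jul has 31 days: +8 → Aug 1, 1787 (340 left).
Aug has 31 days: +31 → Sep 1, 1787 (309 left).
Sep has 30 days: +30 → Oct 1, 1787 (279 left).
Oct has 31 days: +31 → Nov 1, 1787 (248 left).
Nov has 30 days: +30 → Dec 1, 1787 (218 left).
Dec has 31 days: +31 → Jan 1, 1788 (187 left).
Jan has 31 days: +31 → Feb 1, 1788 (156 left).
Feb has 29 days: +29 → Mar 1, 1788 (127 left).
Mar has 31 days: +31 → Apr 1, 1788 (96 left).
Apr has 30 days: +30 → May 1, 1788 (66 left).
May has 31 days: +31 → Jun 1, 1788 (35 left).
Jun has 30 days: +30 → Jul 1, 1788 (5 left).
+5 → Jul 6, 1788.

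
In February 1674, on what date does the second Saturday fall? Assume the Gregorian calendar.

February 1, 1674 is a Thursday.
The first Saturday is therefore February 3 (2 days later).
The second Saturday is 3 + 1×7 = February 10.

February 10, 1674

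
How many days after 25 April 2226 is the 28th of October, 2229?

Apr 25, 2226 → Apr 25, 2227: 365 days.
Apr 25, 2227 → Apr 25, 2228: 366 days (Feb 29, 2228 is in that span).
Apr 25, 2228 → Apr 25, 2229: 365 days.
Apr 25, 2229 → May 25, 2229: 30 days (April has 30).
May 25, 2229 → Jun 25, 2229: 31 days (May has 31).
Jun 25, 2229 → Jul 25, 2229: 30 days (June has 30).
Jul 25, 2229 → Aug 25, 2229: 31 days (July has 31).
Aug 25, 2229 → Sep 25, 2229: 31 days (August has 31).
Sep 25, 2229 → Oct 25, 2229: 30 days (September has 30).
Oct 25, 2229 → Oct 28, 2229: 3 days.
Total: 1282 days.

1282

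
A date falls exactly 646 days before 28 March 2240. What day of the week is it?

Thursday

First find the weekday of Mar 28, 2240. Doomsday rule: the anchor day for the 2200s is Friday. For year 40: 40÷12 = 3 r 4, and 4÷4 = 1, so 3+4+1 = 8.
Friday + 8 ≡ Saturday — that's 2240's doomsday.
In March the doomsday date is Mar 14.
Mar 28 is 14 days after Mar 14; 14 mod 7 = 0, so Saturday + 0 = Saturday.
646 mod 7 = 2, so 646 days before a Saturday is Saturday − 2 = Thursday.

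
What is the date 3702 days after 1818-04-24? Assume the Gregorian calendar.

+365 (one year) → Apr 24, 1819 (3337 left).
+366 (one year; includes Feb 29, 1820) → Apr 24, 1820 (2971 left).
+365 (one year) → Apr 24, 1821 (2606 left).
+365 (one year) → Apr 24, 1822 (2241 left).
+365 (one year) → Apr 24, 1823 (1876 left).
+366 (one year; includes Feb 29, 1824) → Apr 24, 1824 (1510 left).
+365 (one year) → Apr 24, 1825 (1145 left).
+365 (one year) → Apr 24, 1826 (780 left).
+365 (one year) → Apr 24, 1827 (415 left).
+366 (one year; includes Feb 29, 1828) → Apr 24, 1828 (49 left).
Apr has 30 days: +7 → May 1, 1828 (42 left).
May has 31 days: +31 → Jun 1, 1828 (11 left).
+11 → Jun 12, 1828.

June 12, 1828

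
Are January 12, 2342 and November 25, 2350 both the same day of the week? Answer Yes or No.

No

From Jan 12, 2342 to Nov 25, 2350 is 3239 days.
3239 mod 7 = 5, so they are different weekdays.
(Jan 12, 2342 is a Monday; Nov 25, 2350 is a Saturday.)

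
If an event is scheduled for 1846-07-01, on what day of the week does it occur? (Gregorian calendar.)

Doomsday rule: the anchor day for the 1800s is Friday. For year 46: 46÷12 = 3 r 10, and 10÷4 = 2, so 3+10+2 = 15.
Friday + 15 ≡ Saturday — that's 1846's doomsday.
In July the doomsday date is Jul 11.
Jul 1 is 10 days before Jul 11; 10 mod 7 = 3, so Saturday − 3 = Wednesday.

Wednesday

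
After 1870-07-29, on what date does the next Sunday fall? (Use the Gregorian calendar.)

July 31, 1870

Jul 29, 1870 is a Friday.
From Friday to the next Sunday is 2 days.
Jul 29, 1870 + 2 = Jul 31, 1870.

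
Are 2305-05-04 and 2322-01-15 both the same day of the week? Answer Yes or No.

From May 4, 2305 to Jan 15, 2322 is 6100 days.
6100 mod 7 = 3, so they are different weekdays.
(May 4, 2305 is a Thursday; Jan 15, 2322 is a Sunday.)

No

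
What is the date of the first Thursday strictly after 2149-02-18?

Feb 18, 2149 is a Tuesday.
From Tuesday to the next Thursday is 2 days.
Feb 18, 2149 + 2 = Feb 20, 2149.

February 20, 2149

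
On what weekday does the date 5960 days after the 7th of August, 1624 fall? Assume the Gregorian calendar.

First find the weekday of Aug 7, 1624. Doomsday rule: the anchor day for the 1600s is Tuesday. For year 24: 24÷12 = 2 r 0, and 0÷4 = 0, so 2+0+0 = 2.
Tuesday + 2 ≡ Thursday — that's 1624's doomsday.
In August the doomsday date is Aug 8.
Aug 7 is 1 day before Aug 8; 1 mod 7 = 1, so Thursday − 1 = Wednesday.
5960 mod 7 = 3, so 5960 days after a Wednesday is Wednesday + 3 = Saturday.

Saturday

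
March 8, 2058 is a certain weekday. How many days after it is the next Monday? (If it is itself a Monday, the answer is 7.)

3

Mar 8, 2058 is a Friday.
From Friday to the next Monday is 3 days.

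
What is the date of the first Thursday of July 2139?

July 1, 2139 is a Wednesday.
The first Thursday is therefore July 2 (1 days later).

July 2, 2139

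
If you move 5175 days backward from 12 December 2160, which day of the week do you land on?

First find the weekday of Dec 12, 2160. Doomsday rule: the anchor day for the 2100s is Sunday. For year 60: 60÷12 = 5 r 0, and 0÷4 = 0, so 5+0+0 = 5.
Sunday + 5 ≡ Friday — that's 2160's doomsday.
In December the doomsday date is Dec 12.
Dec 12 is the doomsday itself: Friday.
5175 mod 7 = 2, so 5175 days before a Friday is Friday − 2 = Wednesday.

Wednesday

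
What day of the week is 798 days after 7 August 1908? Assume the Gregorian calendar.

Friday

First find the weekday of Aug 7, 1908. Doomsday rule: the anchor day for the 1900s is Wednesday. For year 08: 8÷12 = 0 r 8, and 8÷4 = 2, so 0+8+2 = 10.
Wednesday + 10 ≡ Saturday — that's 1908's doomsday.
In August the doomsday date is Aug 8.
Aug 7 is 1 day before Aug 8; 1 mod 7 = 1, so Saturday − 1 = Friday.
798 mod 7 = 0, so 798 days after a Friday is Friday + 0 = Friday.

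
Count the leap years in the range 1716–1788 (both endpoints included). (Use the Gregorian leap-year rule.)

19

Multiples of 4 in [1716,1788]: 19.
Of those, multiples of 100: 0 (not leap unless ÷400).
Multiples of 400: 0.
Leap years = 19 − 0 + 0 = 19.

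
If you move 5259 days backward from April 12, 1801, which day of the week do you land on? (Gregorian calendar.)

Apr 12, 1801 is a Sunday.
5259 mod 7 = 2, so 5259 days before a Sunday is Sunday − 2 = Friday.

Friday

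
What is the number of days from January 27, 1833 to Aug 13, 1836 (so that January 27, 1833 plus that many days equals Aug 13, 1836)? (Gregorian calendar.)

1294

Jan 27, 1833 → Jan 27, 1834: 365 days.
Jan 27, 1834 → Jan 27, 1835: 365 days.
Jan 27, 1835 → Jan 27, 1836: 365 days.
Jan 27, 1836 → Feb 27, 1836: 31 days (January has 31).
Feb 27, 1836 → Mar 27, 1836: 29 days (February has 29).
Mar 27, 1836 → Apr 27, 1836: 31 days (March has 31).
Apr 27, 1836 → May 27, 1836: 30 days (April has 30).
May 27, 1836 → Jun 27, 1836: 31 days (May has 31).
Jun 27, 1836 → Jul 27, 1836: 30 days (June has 30).
Jul 27, 1836 → Aug 13, 1836: 17 days.
Total: 1294 days.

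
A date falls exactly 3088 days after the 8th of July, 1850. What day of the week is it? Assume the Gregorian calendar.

Jul 8, 1850 is a Monday.
3088 mod 7 = 1, so 3088 days after a Monday is Monday + 1 = Tuesday.

Tuesday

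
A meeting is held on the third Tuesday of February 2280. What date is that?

February 17, 2280

February 1, 2280 is a Sunday.
The first Tuesday is therefore February 3 (2 days later).
The third Tuesday is 3 + 2×7 = February 17.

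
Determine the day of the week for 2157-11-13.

Sunday

Doomsday rule: the anchor day for the 2100s is Sunday. For year 57: 57÷12 = 4 r 9, and 9÷4 = 2, so 4+9+2 = 15.
Sunday + 15 ≡ Monday — that's 2157's doomsday.
In November the doomsday date is Nov 7.
Nov 13 is 6 days after Nov 7; 6 mod 7 = 6, so Monday + 6 = Sunday.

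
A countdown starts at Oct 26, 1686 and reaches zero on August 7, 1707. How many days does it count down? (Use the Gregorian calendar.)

7589

Oct 26, 1686 → Oct 26, 1687: 365 days.
Oct 26, 1687 → Oct 26, 1688: 366 days (Feb 29, 1688 is in that span).
Oct 26, 1688 → Oct 26, 1689: 365 days.
Oct 26, 1689 → Oct 26, 1690: 365 days.
Oct 26, 1690 → Oct 26, 1691: 365 days.
Oct 26, 1691 → Oct 26, 1692: 366 days (Feb 29, 1692 is in that span).
Oct 26, 1692 → Oct 26, 1693: 365 days.
Oct 26, 1693 → Oct 26, 1694: 365 days.
Oct 26, 1694 → Oct 26, 1695: 365 days.
Oct 26, 1695 → Oct 26, 1696: 366 days (Feb 29, 1696 is in that span).
Oct 26, 1696 → Oct 26, 1697: 365 days.
Oct 26, 1697 → Oct 26, 1698: 365 days.
Oct 26, 1698 → Oct 26, 1699: 365 days.
Oct 26, 1699 → Oct 26, 1700: 365 days.
Oct 26, 1700 → Oct 26, 1701: 365 days.
Oct 26, 1701 → Oct 26, 1702: 365 days.
Oct 26, 1702 → Oct 26, 1703: 365 days.
Oct 26, 1703 → Oct 26, 1704: 366 days (Feb 29, 1704 is in that span).
Oct 26, 1704 → Oct 26, 1705: 365 days.
Oct 26, 1705 → Oct 26, 1706: 365 days.
Oct 26, 1706 → Nov 26, 1706: 31 days (October has 31).
Nov 26, 1706 → Dec 26, 1706: 30 days (November has 30).
Dec 26, 1706 → Jan 26, 1707: 31 days (December has 31).
Jan 26, 1707 → Feb 26, 1707: 31 days (January has 31).
Feb 26, 1707 → Mar 26, 1707: 28 days (February has 28).
Mar 26, 1707 → Apr 26, 1707: 31 days (March has 31).
Apr 26, 1707 → May 26, 1707: 30 days (April has 30).
May 26, 1707 → Jun 26, 1707: 31 days (May has 31).
Jun 26, 1707 → Jul 26, 1707: 30 days (June has 30).
Jul 26, 1707 → Aug 7, 1707: 12 days.
Total: 7589 days.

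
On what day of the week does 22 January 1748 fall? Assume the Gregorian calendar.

Monday

Doomsday rule: the anchor day for the 1700s is Sunday. For year 48: 48÷12 = 4 r 0, and 0÷4 = 0, so 4+0+0 = 4.
Sunday + 4 ≡ Thursday — that's 1748's doomsday.
In January the doomsday date is Jan 4 (1748 is a leap year (divisible by 4)).
Jan 22 is 18 days after Jan 4; 18 mod 7 = 4, so Thursday + 4 = Monday.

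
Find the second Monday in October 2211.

October 1, 2211 is a Tuesday.
The first Monday is therefore October 7 (6 days later).
The second Monday is 7 + 1×7 = October 14.

October 14, 2211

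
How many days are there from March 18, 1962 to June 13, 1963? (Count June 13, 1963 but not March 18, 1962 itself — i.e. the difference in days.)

Mar 18, 1962 → Mar 18, 1963: 365 days.
Mar 18, 1963 → Apr 18, 1963: 31 days (March has 31).
Apr 18, 1963 → May 18, 1963: 30 days (April has 30).
May 18, 1963 → Jun 13, 1963: 26 days.
Total: 452 days.

452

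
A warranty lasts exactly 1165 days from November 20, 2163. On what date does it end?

+366 (one year; includes Feb 29, 2164) → Nov 20, 2164 (799 left).
+365 (one year) → Nov 20, 2165 (434 left).
+365 (one year) → Nov 20, 2166 (69 left).
Nov has 30 days: +11 → Dec 1, 2166 (58 left).
Dec has 31 days: +31 → Jan 1, 2167 (27 left).
+27 → Jan 28, 2167.

January 28, 2167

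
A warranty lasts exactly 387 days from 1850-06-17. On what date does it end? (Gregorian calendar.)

Jun has 30 days: +14 → Jul 1, 1850 (373 left).
Jul has 31 days: +31 → Aug 1, 1850 (342 left).
Aug has 31 days: +31 → Sep 1, 1850 (311 left).
Sep has 30 days: +30 → Oct 1, 1850 (281 left).
Oct has 31 days: +31 → Nov 1, 1850 (250 left).
Nov has 30 days: +30 → Dec 1, 1850 (220 left).
Dec has 31 days: +31 → Jan 1, 1851 (189 left).
Jan has 31 days: +31 → Feb 1, 1851 (158 left).
Feb has 28 days: +28 → Mar 1, 1851 (130 left).
Mar has 31 days: +31 → Apr 1, 1851 (99 left).
Apr has 30 days: +30 → May 1, 1851 (69 left).
May has 31 days: +31 → Jun 1, 1851 (38 left).
Jun has 30 days: +30 → Jul 1, 1851 (8 left).
+8 → Jul 9, 1851.

July 9, 1851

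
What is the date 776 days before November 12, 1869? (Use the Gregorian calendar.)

September 28, 1867

−365 (one year) → Nov 12, 1868 (411 left).
−366 (one year; includes Feb 29, 1868) → Nov 12, 1867 (45 left).
−12 → Oct 31, 1867 (end of Oct, 31 days; 33 left).
−31 → Sep 30, 1867 (end of Sep, 30 days; 2 left).
−2 → Sep 28, 1867.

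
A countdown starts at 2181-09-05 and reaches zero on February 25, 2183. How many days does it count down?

538

Sep 5, 2181 → Sep 5, 2182: 365 days.
Sep 5, 2182 → Oct 5, 2182: 30 days (September has 30).
Oct 5, 2182 → Nov 5, 2182: 31 days (October has 31).
Nov 5, 2182 → Dec 5, 2182: 30 days (November has 30).
Dec 5, 2182 → Jan 5, 2183: 31 days (December has 31).
Jan 5, 2183 → Feb 5, 2183: 31 days (January has 31).
Feb 5, 2183 → Feb 25, 2183: 20 days.
Total: 538 days.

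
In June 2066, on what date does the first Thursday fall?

June 1, 2066 is a Tuesday.
The first Thursday is therefore June 3 (2 days later).

June 3, 2066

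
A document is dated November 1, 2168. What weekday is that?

Tuesday

Doomsday rule: the anchor day for the 2100s is Sunday. For year 68: 68÷12 = 5 r 8, and 8÷4 = 2, so 5+8+2 = 15.
Sunday + 15 ≡ Monday — that's 2168's doomsday.
In November the doomsday date is Nov 7.
Nov 1 is 6 days before Nov 7; 6 mod 7 = 6, so Monday − 6 = Tuesday.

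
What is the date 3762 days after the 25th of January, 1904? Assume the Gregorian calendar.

+366 (one year; includes Feb 29, 1904) → Jan 25, 1905 (3396 left).
+365 (one year) → Jan 25, 1906 (3031 left).
+365 (one year) → Jan 25, 1907 (2666 left).
+365 (one year) → Jan 25, 1908 (2301 left).
+366 (one year; includes Feb 29, 1908) → Jan 25, 1909 (1935 left).
+365 (one year) → Jan 25, 1910 (1570 left).
+365 (one year) → Jan 25, 1911 (1205 left).
+365 (one year) → Jan 25, 1912 (840 left).
+366 (one year; includes Feb 29, 1912) → Jan 25, 1913 (474 left).
+365 (one year) → Jan 25, 1914 (109 left).
Jan has 31 days: +7 → Feb 1, 1914 (102 left).
Feb has 28 days: +28 → Mar 1, 1914 (74 left).
Mar has 31 days: +31 → Apr 1, 1914 (43 left).
Apr has 30 days: +30 → May 1, 1914 (13 left).
+13 → May 14, 1914.

May 14, 1914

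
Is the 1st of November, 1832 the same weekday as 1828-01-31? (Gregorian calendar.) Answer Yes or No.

Yes

From Jan 31, 1828 to Nov 1, 1832 is 1736 days.
1736 mod 7 = 0, so they are the same weekday.
(Jan 31, 1828 is a Thursday; Nov 1, 1832 is a Thursday.)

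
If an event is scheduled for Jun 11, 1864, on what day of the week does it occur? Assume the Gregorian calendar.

Saturday

Doomsday rule: the anchor day for the 1800s is Friday. For year 64: 64÷12 = 5 r 4, and 4÷4 = 1, so 5+4+1 = 10.
Friday + 10 ≡ Monday — that's 1864's doomsday.
In June the doomsday date is Jun 6.
Jun 11 is 5 days after Jun 6; 5 mod 7 = 5, so Monday + 5 = Saturday.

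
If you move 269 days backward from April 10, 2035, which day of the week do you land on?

Saturday

Apr 10, 2035 is a Tuesday.
269 mod 7 = 3, so 269 days before a Tuesday is Tuesday − 3 = Saturday.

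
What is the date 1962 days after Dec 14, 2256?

+365 (one year) → Dec 14, 2257 (1597 left).
+365 (one year) → Dec 14, 2258 (1232 left).
+365 (one year) → Dec 14, 2259 (867 left).
+366 (one year; includes Feb 29, 2260) → Dec 14, 2260 (501 left).
+365 (one year) → Dec 14, 2261 (136 left).
Dec has 31 days: +18 → Jan 1, 2262 (118 left).
Jan has 31 days: +31 → Feb 1, 2262 (87 left).
Feb has 28 days: +28 → Mar 1, 2262 (59 left).
Mar has 31 days: +31 → Apr 1, 2262 (28 left).
+28 → Apr 29, 2262.

April 29, 2262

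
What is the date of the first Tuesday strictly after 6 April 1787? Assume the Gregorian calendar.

April 10, 1787

Apr 6, 1787 is a Friday.
From Friday to the next Tuesday is 4 days.
Apr 6, 1787 + 4 = Apr 10, 1787.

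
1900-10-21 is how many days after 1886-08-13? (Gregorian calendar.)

5182

Aug 13, 1886 → Aug 13, 1887: 365 days.
Aug 13, 1887 → Aug 13, 1888: 366 days (Feb 29, 1888 is in that span).
Aug 13, 1888 → Aug 13, 1889: 365 days.
Aug 13, 1889 → Aug 13, 1890: 365 days.
Aug 13, 1890 → Aug 13, 1891: 365 days.
Aug 13, 1891 → Aug 13, 1892: 366 days (Feb 29, 1892 is in that span).
Aug 13, 1892 → Aug 13, 1893: 365 days.
Aug 13, 1893 → Aug 13, 1894: 365 days.
Aug 13, 1894 → Aug 13, 1895: 365 days.
Aug 13, 1895 → Aug 13, 1896: 366 days (Feb 29, 1896 is in that span).
Aug 13, 1896 → Aug 13, 1897: 365 days.
Aug 13, 1897 → Aug 13, 1898: 365 days.
Aug 13, 1898 → Aug 13, 1899: 365 days.
Aug 13, 1899 → Aug 13, 1900: 365 days.
Aug 13, 1900 → Sep 13, 1900: 31 days (August has 31).
Sep 13, 1900 → Oct 13, 1900: 30 days (September has 30).
Oct 13, 1900 → Oct 21, 1900: 8 days.
Total: 5182 days.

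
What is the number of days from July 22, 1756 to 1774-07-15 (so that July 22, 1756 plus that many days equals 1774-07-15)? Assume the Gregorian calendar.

6567

Jul 22, 1756 → Jul 22, 1757: 365 days.
Jul 22, 1757 → Jul 22, 1758: 365 days.
Jul 22, 1758 → Jul 22, 1759: 365 days.
Jul 22, 1759 → Jul 22, 1760: 366 days (Feb 29, 1760 is in that span).
Jul 22, 1760 → Jul 22, 1761: 365 days.
Jul 22, 1761 → Jul 22, 1762: 365 days.
Jul 22, 1762 → Jul 22, 1763: 365 days.
Jul 22, 1763 → Jul 22, 1764: 366 days (Feb 29, 1764 is in that span).
Jul 22, 1764 → Jul 22, 1765: 365 days.
Jul 22, 1765 → Jul 22, 1766: 365 days.
Jul 22, 1766 → Jul 22, 1767: 365 days.
Jul 22, 1767 → Jul 22, 1768: 366 days (Feb 29, 1768 is in that span).
Jul 22, 1768 → Jul 22, 1769: 365 days.
Jul 22, 1769 → Jul 22, 1770: 365 days.
Jul 22, 1770 → Jul 22, 1771: 365 days.
Jul 22, 1771 → Jul 22, 1772: 366 days (Feb 29, 1772 is in that span).
Jul 22, 1772 → Jul 22, 1773: 365 days.
Jul 22, 1773 → Aug 22, 1773: 31 days (July has 31).
Aug 22, 1773 → Sep 22, 1773: 31 days (August has 31).
Sep 22, 1773 → Oct 22, 1773: 30 days (September has 30).
Oct 22, 1773 → Nov 22, 1773: 31 days (October has 31).
Nov 22, 1773 → Dec 22, 1773: 30 days (November has 30).
Dec 22, 1773 → Jan 22, 1774: 31 days (December has 31).
Jan 22, 1774 → Feb 22, 1774: 31 days (January has 31).
Feb 22, 1774 → Mar 22, 1774: 28 days (February has 28).
Mar 22, 1774 → Apr 22, 1774: 31 days (March has 31).
Apr 22, 1774 → May 22, 1774: 30 days (April has 30).
May 22, 1774 → Jun 22, 1774: 31 days (May has 31).
Jun 22, 1774 → Jul 15, 1774: 23 days.
Total: 6567 days.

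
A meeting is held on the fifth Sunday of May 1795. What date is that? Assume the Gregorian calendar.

May 1, 1795 is a Friday.
The first Sunday is therefore May 3 (2 days later).
The fifth Sunday is 3 + 4×7 = May 31.

May 31, 1795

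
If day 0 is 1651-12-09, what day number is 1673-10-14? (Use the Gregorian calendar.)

Dec 9, 1651 → Dec 9, 1652: 366 days (Feb 29, 1652 is in that span).
Dec 9, 1652 → Dec 9, 1653: 365 days.
Dec 9, 1653 → Dec 9, 1654: 365 days.
Dec 9, 1654 → Dec 9, 1655: 365 days.
Dec 9, 1655 → Dec 9, 1656: 366 days (Feb 29, 1656 is in that span).
Dec 9, 1656 → Dec 9, 1657: 365 days.
Dec 9, 1657 → Dec 9, 1658: 365 days.
Dec 9, 1658 → Dec 9, 1659: 365 days.
Dec 9, 1659 → Dec 9, 1660: 366 days (Feb 29, 1660 is in that span).
Dec 9, 1660 → Dec 9, 1661: 365 days.
Dec 9, 1661 → Dec 9, 1662: 365 days.
Dec 9, 1662 → Dec 9, 1663: 365 days.
Dec 9, 1663 → Dec 9, 1664: 366 days (Feb 29, 1664 is in that span).
Dec 9, 1664 → Dec 9, 1665: 365 days.
Dec 9, 1665 → Dec 9, 1666: 365 days.
Dec 9, 1666 → Dec 9, 1667: 365 days.
Dec 9, 1667 → Dec 9, 1668: 366 days (Feb 29, 1668 is in that span).
Dec 9, 1668 → Dec 9, 1669: 365 days.
Dec 9, 1669 → Dec 9, 1670: 365 days.
Dec 9, 1670 → Dec 9, 1671: 365 days.
Dec 9, 1671 → Dec 9, 1672: 366 days (Feb 29, 1672 is in that span).
Dec 9, 1672 → Jan 9, 1673: 31 days (December has 31).
Jan 9, 1673 → Feb 9, 1673: 31 days (January has 31).
Feb 9, 1673 → Mar 9, 1673: 28 days (February has 28).
Mar 9, 1673 → Apr 9, 1673: 31 days (March has 31).
Apr 9, 1673 → May 9, 1673: 30 days (April has 30).
May 9, 1673 → Jun 9, 1673: 31 days (May has 31).
Jun 9, 1673 → Jul 9, 1673: 30 days (June has 30).
Jul 9, 1673 → Aug 9, 1673: 31 days (July has 31).
Aug 9, 1673 → Sep 9, 1673: 31 days (August has 31).
Sep 9, 1673 → Oct 9, 1673: 30 days (September has 30).
Oct 9, 1673 → Oct 14, 1673: 5 days.
Total: 7980 days.

7980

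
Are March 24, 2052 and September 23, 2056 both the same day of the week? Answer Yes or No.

No

From Mar 24, 2052 to Sep 23, 2056 is 1644 days.
1644 mod 7 = 6, so they are different weekdays.
(Mar 24, 2052 is a Sunday; Sep 23, 2056 is a Saturday.)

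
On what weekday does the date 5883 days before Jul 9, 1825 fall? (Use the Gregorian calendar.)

Wednesday

Jul 9, 1825 is a Saturday.
5883 mod 7 = 3, so 5883 days before a Saturday is Saturday − 3 = Wednesday.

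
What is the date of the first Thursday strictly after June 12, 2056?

June 15, 2056

Jun 12, 2056 is a Monday.
From Monday to the next Thursday is 3 days.
Jun 12, 2056 + 3 = Jun 15, 2056.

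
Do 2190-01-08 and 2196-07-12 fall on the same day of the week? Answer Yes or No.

From Jan 8, 2190 to Jul 12, 2196 is 2377 days.
2377 mod 7 = 4, so they are different weekdays.
(Jan 8, 2190 is a Friday; Jul 12, 2196 is a Tuesday.)

No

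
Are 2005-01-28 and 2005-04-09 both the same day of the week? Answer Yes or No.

No

From Jan 28, 2005 to Apr 9, 2005 is 71 days.
71 mod 7 = 1, so they are different weekdays.
(Jan 28, 2005 is a Friday; Apr 9, 2005 is a Saturday.)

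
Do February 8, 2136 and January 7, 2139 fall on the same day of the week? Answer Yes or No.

From Feb 8, 2136 to Jan 7, 2139 is 1064 days.
1064 mod 7 = 0, so they are the same weekday.
(Feb 8, 2136 is a Wednesday; Jan 7, 2139 is a Wednesday.)

Yes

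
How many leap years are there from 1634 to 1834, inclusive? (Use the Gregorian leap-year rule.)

Multiples of 4 in [1634,1834]: 50.
Of those, multiples of 100: 2 (not leap unless ÷400).
Multiples of 400: 0.
Leap years = 50 − 2 + 0 = 48.

48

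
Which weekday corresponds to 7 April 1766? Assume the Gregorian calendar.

Doomsday rule: the anchor day for the 1700s is Sunday. For year 66: 66÷12 = 5 r 6, and 6÷4 = 1, so 5+6+1 = 12.
Sunday + 12 ≡ Friday — that's 1766's doomsday.
In April the doomsday date is Apr 4.
Apr 7 is 3 days after Apr 4; 3 mod 7 = 3, so Friday + 3 = Monday.

Monday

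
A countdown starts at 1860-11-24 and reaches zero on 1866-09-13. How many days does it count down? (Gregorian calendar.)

2119

Nov 24, 1860 → Nov 24, 1861: 365 days.
Nov 24, 1861 → Nov 24, 1862: 365 days.
Nov 24, 1862 → Nov 24, 1863: 365 days.
Nov 24, 1863 → Nov 24, 1864: 366 days (Feb 29, 1864 is in that span).
Nov 24, 1864 → Nov 24, 1865: 365 days.
Nov 24, 1865 → Dec 24, 1865: 30 days (November has 30).
Dec 24, 1865 → Jan 24, 1866: 31 days (December has 31).
Jan 24, 1866 → Feb 24, 1866: 31 days (January has 31).
Feb 24, 1866 → Mar 24, 1866: 28 days (February has 28).
Mar 24, 1866 → Apr 24, 1866: 31 days (March has 31).
Apr 24, 1866 → May 24, 1866: 30 days (April has 30).
May 24, 1866 → Jun 24, 1866: 31 days (May has 31).
Jun 24, 1866 → Jul 24, 1866: 30 days (June has 30).
Jul 24, 1866 → Aug 24, 1866: 31 days (July has 31).
Aug 24, 1866 → Sep 13, 1866: 20 days.
Total: 2119 days.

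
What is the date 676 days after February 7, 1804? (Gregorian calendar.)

December 14, 1805

+366 (one year; includes Feb 29, 1804) → Feb 7, 1805 (310 left).
Feb has 28 days: +22 → Mar 1, 1805 (288 left).
Mar has 31 days: +31 → Apr 1, 1805 (257 left).
Apr has 30 days: +30 → May 1, 1805 (227 left).
May has 31 days: +31 → Jun 1, 1805 (196 left).
Jun has 30 days: +30 → Jul 1, 1805 (166 left).
Jul has 31 days: +31 → Aug 1, 1805 (135 left).
Aug has 31 days: +31 → Sep 1, 1805 (104 left).
Sep has 30 days: +30 → Oct 1, 1805 (74 left).
Oct has 31 days: +31 → Nov 1, 1805 (43 left).
Nov has 30 days: +30 → Dec 1, 1805 (13 left).
+13 → Dec 14, 1805.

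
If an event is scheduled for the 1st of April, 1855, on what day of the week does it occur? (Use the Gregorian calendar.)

Sunday

Doomsday rule: the anchor day for the 1800s is Friday. For year 55: 55÷12 = 4 r 7, and 7÷4 = 1, so 4+7+1 = 12.
Friday + 12 ≡ Wednesday — that's 1855's doomsday.
In April the doomsday date is Apr 4.
Apr 1 is 3 days before Apr 4; 3 mod 7 = 3, so Wednesday − 3 = Sunday.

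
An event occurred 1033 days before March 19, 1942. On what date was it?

May 21, 1939

−365 (one year) → Mar 19, 1941 (668 left).
−365 (one year) → Mar 19, 1940 (303 left).
−19 → Feb 29, 1940 (end of Feb, 29 days; 284 left).
−29 → Jan 31, 1940 (end of Jan, 31 days; 255 left).
−31 → Dec 31, 1939 (end of Dec, 31 days; 224 left).
−31 → Nov 30, 1939 (end of Nov, 30 days; 193 left).
−30 → Oct 31, 1939 (end of Oct, 31 days; 163 left).
−31 → Sep 30, 1939 (end of Sep, 30 days; 132 left).
−30 → Aug 31, 1939 (end of Aug, 31 days; 102 left).
−31 → Jul 31, 1939 (end of Jul, 31 days; 71 left).
−31 → Jun 30, 1939 (end of Jun, 30 days; 40 left).
−30 → May 31, 1939 (end of May, 31 days; 10 left).
−10 → May 21, 1939.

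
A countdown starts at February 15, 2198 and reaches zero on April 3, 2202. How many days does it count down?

Feb 15, 2198 → Feb 15, 2199: 365 days.
Feb 15, 2199 → Feb 15, 2200: 365 days.
Feb 15, 2200 → Feb 15, 2201: 365 days.
Feb 15, 2201 → Feb 15, 2202: 365 days.
Feb 15, 2202 → Mar 15, 2202: 28 days (February has 28).
Mar 15, 2202 → Apr 3, 2202: 19 days.
Total: 1507 days.

1507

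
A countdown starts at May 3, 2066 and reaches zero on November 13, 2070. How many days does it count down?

May 3, 2066 → May 3, 2067: 365 days.
May 3, 2067 → May 3, 2068: 366 days (Feb 29, 2068 is in that span).
May 3, 2068 → May 3, 2069: 365 days.
May 3, 2069 → May 3, 2070: 365 days.
May 3, 2070 → Jun 3, 2070: 31 days (May has 31).
Jun 3, 2070 → Jul 3, 2070: 30 days (June has 30).
Jul 3, 2070 → Aug 3, 2070: 31 days (July has 31).
Aug 3, 2070 → Sep 3, 2070: 31 days (August has 31).
Sep 3, 2070 → Oct 3, 2070: 30 days (September has 30).
Oct 3, 2070 → Nov 3, 2070: 31 days (October has 31).
Nov 3, 2070 → Nov 13, 2070: 10 days.
Total: 1655 days.

1655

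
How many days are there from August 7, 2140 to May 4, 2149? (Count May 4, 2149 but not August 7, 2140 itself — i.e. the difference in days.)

Aug 7, 2140 → Aug 7, 2141: 365 days.
Aug 7, 2141 → Aug 7, 2142: 365 days.
Aug 7, 2142 → Aug 7, 2143: 365 days.
Aug 7, 2143 → Aug 7, 2144: 366 days (Feb 29, 2144 is in that span).
Aug 7, 2144 → Aug 7, 2145: 365 days.
Aug 7, 2145 → Aug 7, 2146: 365 days.
Aug 7, 2146 → Aug 7, 2147: 365 days.
Aug 7, 2147 → Aug 7, 2148: 366 days (Feb 29, 2148 is in that span).
Aug 7, 2148 → Sep 7, 2148: 31 days (August has 31).
Sep 7, 2148 → Oct 7, 2148: 30 days (September has 30).
Oct 7, 2148 → Nov 7, 2148: 31 days (October has 31).
Nov 7, 2148 → Dec 7, 2148: 30 days (November has 30).
Dec 7, 2148 → Jan 7, 2149: 31 days (December has 31).
Jan 7, 2149 → Feb 7, 2149: 31 days (January has 31).
Feb 7, 2149 → Mar 7, 2149: 28 days (February has 28).
Mar 7, 2149 → Apr 7, 2149: 31 days (March has 31).
Apr 7, 2149 → May 4, 2149: 27 days.
Total: 3192 days.

3192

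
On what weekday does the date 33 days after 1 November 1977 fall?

Sunday

Nov 1, 1977 is a Tuesday.
33 mod 7 = 5, so 33 days after a Tuesday is Tuesday + 5 = Sunday.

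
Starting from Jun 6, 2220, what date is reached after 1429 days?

+365 (one year) → Jun 6, 2221 (1064 left).
+365 (one year) → Jun 6, 2222 (699 left).
+365 (one year) → Jun 6, 2223 (334 left).
Jun has 30 days: +25 → Jul 1, 2223 (309 left).
Jul has 31 days: +31 → Aug 1, 2223 (278 left).
Aug has 31 days: +31 → Sep 1, 2223 (247 left).
Sep has 30 days: +30 → Oct 1, 2223 (217 left).
Oct has 31 days: +31 → Nov 1, 2223 (186 left).
Nov has 30 days: +30 → Dec 1, 2223 (156 left).
Dec has 31 days: +31 → Jan 1, 2224 (125 left).
Jan has 31 days: +31 → Feb 1, 2224 (94 left).
Feb has 29 days: +29 → Mar 1, 2224 (65 left).
Mar has 31 days: +31 → Apr 1, 2224 (34 left).
Apr has 30 days: +30 → May 1, 2224 (4 left).
+4 → May 5, 2224.

May 5, 2224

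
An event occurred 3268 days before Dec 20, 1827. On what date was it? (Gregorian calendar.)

January 8, 1819

−365 (one year) → Dec 20, 1826 (2903 left).
−365 (one year) → Dec 20, 1825 (2538 left).
−365 (one year) → Dec 20, 1824 (2173 left).
−366 (one year; includes Feb 29, 1824) → Dec 20, 1823 (1807 left).
−365 (one year) → Dec 20, 1822 (1442 left).
−365 (one year) → Dec 20, 1821 (1077 left).
−365 (one year) → Dec 20, 1820 (712 left).
−366 (one year; includes Feb 29, 1820) → Dec 20, 1819 (346 left).
−20 → Nov 30, 1819 (end of Nov, 30 days; 326 left).
−30 → Oct 31, 1819 (end of Oct, 31 days; 296 left).
−31 → Sep 30, 1819 (end of Sep, 30 days; 265 left).
−30 → Aug 31, 1819 (end of Aug, 31 days; 235 left).
−31 → Jul 31, 1819 (end of Jul, 31 days; 204 left).
−31 → Jun 30, 1819 (end of Jun, 30 days; 173 left).
−30 → May 31, 1819 (end of May, 31 days; 143 left).
−31 → Apr 30, 1819 (end of Apr, 30 days; 112 left).
−30 → Mar 31, 1819 (end of Mar, 31 days; 82 left).
−31 → Feb 28, 1819 (end of Feb, 28 days; 51 left).
−28 → Jan 31, 1819 (end of Jan, 31 days; 23 left).
−23 → Jan 8, 1819.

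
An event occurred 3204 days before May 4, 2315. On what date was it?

July 26, 2306

−365 (one year) → May 4, 2314 (2839 left).
−365 (one year) → May 4, 2313 (2474 left).
−365 (one year) → May 4, 2312 (2109 left).
−366 (one year; includes Feb 29, 2312) → May 4, 2311 (1743 left).
−365 (one year) → May 4, 2310 (1378 left).
−365 (one year) → May 4, 2309 (1013 left).
−365 (one year) → May 4, 2308 (648 left).
−366 (one year; includes Feb 29, 2308) → May 4, 2307 (282 left).
−4 → Apr 30, 2307 (end of Apr, 30 days; 278 left).
−30 → Mar 31, 2307 (end of Mar, 31 days; 248 left).
−31 → Feb 28, 2307 (end of Feb, 28 days; 217 left).
−28 → Jan 31, 2307 (end of Jan, 31 days; 189 left).
−31 → Dec 31, 2306 (end of Dec, 31 days; 158 left).
−31 → Nov 30, 2306 (end of Nov, 30 days; 127 left).
−30 → Oct 31, 2306 (end of Oct, 31 days; 97 left).
−31 → Sep 30, 2306 (end of Sep, 30 days; 66 left).
−30 → Aug 31, 2306 (end of Aug, 31 days; 36 left).
−31 → Jul 31, 2306 (end of Jul, 31 days; 5 left).
−5 → Jul 26, 2306.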